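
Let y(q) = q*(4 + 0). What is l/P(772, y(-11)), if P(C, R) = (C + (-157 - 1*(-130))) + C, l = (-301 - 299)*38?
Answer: -22800/1517 ≈ -15.030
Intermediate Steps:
y(q) = 4*q (y(q) = q*4 = 4*q)
l = -22800 (l = -600*38 = -22800)
P(C, R) = -27 + 2*C (P(C, R) = (C + (-157 + 130)) + C = (C - 27) + C = (-27 + C) + C = -27 + 2*C)
l/P(772, y(-11)) = -22800/(-27 + 2*772) = -22800/(-27 + 1544) = -22800/1517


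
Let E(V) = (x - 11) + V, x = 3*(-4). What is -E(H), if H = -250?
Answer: 273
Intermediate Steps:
x = -12
E(V) = -23 + V (E(V) = (-12 - 11) + V = -23 + V)
-E(H) = -(-23 - 250) = -1*(-273) = 273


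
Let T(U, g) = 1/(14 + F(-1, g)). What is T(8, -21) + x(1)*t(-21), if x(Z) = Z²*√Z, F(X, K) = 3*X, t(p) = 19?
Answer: 210/11 ≈ 19.091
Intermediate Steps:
x(Z) = Z^(5/2)
T(U, g) = 1/11 (T(U, g) = 1/(14 + 3*(-1)) = 1/(14 - 3) = 1/11)
T(8, -21) + x(1)*t(-21) = 1/11 + 1^(5/2)*19 = 1/11 + 1*19 = 1/11 + 19 = 210/11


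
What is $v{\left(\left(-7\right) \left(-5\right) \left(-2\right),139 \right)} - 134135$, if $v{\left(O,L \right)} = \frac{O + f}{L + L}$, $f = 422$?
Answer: $- \frac{18644589}{139} \approx -1.3413 \cdot 10^{5}$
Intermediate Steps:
$v{\left(O,L \right)} = \frac{422 + O}{2 L}$ ($v{\left(O,L \right)} = \frac{O + 422}{L + L} = \frac{422 + O}{2 L}$)
$v{\left(\left(-7\right) \left(-5\right) \left(-2\right),139 \right)} - 134135 = \frac{422 + \left(-7\right) \left(-5\right) \left(-2\right)}{2 \cdot 139} - 134135 = \frac{1}{2} \cdot \frac{1}{139} \left(422 + 35 \left(-2\right)\right) - 134135 = \frac{1}{2} \cdot \frac{1}{139} \left(422 - 70\right) - 134135 = \frac{1}{2} \cdot \frac{1}{139} \cdot 352 - 134135 = \frac{176}{139} - 134135 = - \frac{18644589}{139}$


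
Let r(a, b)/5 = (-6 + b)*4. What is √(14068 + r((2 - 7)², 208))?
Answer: 6*√503 ≈ 134.57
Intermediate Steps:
r(a, b) = -120 + 20*b (r(a, b) = 5*((-6 + b)*4) = 5*(-24 + 4*b) = -120 + 20*b)
√(14068 + r((2 - 7)², 208)) = √(14068 + (-120 + 20*208)) = √(14068 + (-120 + 4160)) = √(14068 + 4040) = √18108 = 6*√503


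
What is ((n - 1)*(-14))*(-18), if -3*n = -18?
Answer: 1260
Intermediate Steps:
n = 6 (n = -⅓*(-18) = 6)
((n - 1)*(-14))*(-18) = ((6 - 1)*(-14))*(-18) = (5*(-14))*(-18) = -70*(-18) = 1260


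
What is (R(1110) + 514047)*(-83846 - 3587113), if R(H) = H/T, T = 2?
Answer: -1889082843318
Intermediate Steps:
R(H) = H/2
(R(1110) + 514047)*(-83846 - 3587113) = ((½)*1110 + 514047)*(-83846 - 3587113) = (555 + 514047)*(-3670959) = 514602*(-3670959) = -1889082843318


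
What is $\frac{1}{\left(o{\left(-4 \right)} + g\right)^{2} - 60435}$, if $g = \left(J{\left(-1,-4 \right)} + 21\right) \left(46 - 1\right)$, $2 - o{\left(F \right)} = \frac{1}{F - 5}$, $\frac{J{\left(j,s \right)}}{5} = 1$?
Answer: $\frac{81}{106386166} \approx 7.6138 \cdot 10^{-7}$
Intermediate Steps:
$J{\left(j,s \right)} = 5$ ($J{\left(j,s \right)} = 5 \cdot 1 = 5$)
$o{\left(F \right)} = 2 - \frac{1}{-5 + F}$ ($o{\left(F \right)} = 2 - \frac{1}{F - 5} = 2 - \frac{1}{-5 + F}$)
$g = 1170$ ($g = \left(5 + 21\right) \left(46 - 1\right) = 26 \cdot 45 = 1170$)
$\frac{1}{\left(o{\left(-4 \right)} + g\right)^{2} - 60435} = \frac{1}{\left(\frac{-11 + 2 \left(-4\right)}{-5 - 4} + 1170\right)^{2} - 60435} = \frac{1}{\left(\frac{-11 - 8}{-9} + 1170\right)^{2} - 60435} = \frac{1}{\left(\left(- \frac{1}{9}\right) \left(-19\right) + 1170\right)^{2} - 60435} = \frac{1}{\left(\frac{19}{9} + 1170\right)^{2} - 60435} = \frac{1}{\left(\frac{10549}{9}\right)^{2} - 60435} = \frac{1}{\frac{111281401}{81} - 60435} = \frac{1}{\frac{106386166}{81}} = \frac{81}{106386166}$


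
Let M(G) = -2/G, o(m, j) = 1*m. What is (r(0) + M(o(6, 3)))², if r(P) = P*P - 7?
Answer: 484/9 ≈ 53.778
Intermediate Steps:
o(m, j) = m
r(P) = -7 + P² (r(P) = P² - 7 = -7 + P²)
(r(0) + M(o(6, 3)))² = ((-7 + 0²) - 2/6)² = ((-7 + 0) - 2*⅙)² = (-7 - ⅓)² = (-22/3)² = 484/9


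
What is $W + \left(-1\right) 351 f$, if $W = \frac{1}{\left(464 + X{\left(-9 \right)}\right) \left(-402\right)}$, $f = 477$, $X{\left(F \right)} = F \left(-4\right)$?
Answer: $- \frac{33652827001}{201000} \approx -1.6743 \cdot 10^{5}$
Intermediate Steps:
$X{\left(F \right)} = - 4 F$
$W = - \frac{1}{201000}$ ($W = \frac{1}{\left(464 - -36\right) \left(-402\right)} = \frac{1}{464 + 36} \left(- \frac{1}{402}\right) = \frac{1}{500} \left(- \frac{1}{402}\right) = - \frac{1}{201000} \approx -4.9751 \cdot 10^{-6}$)
$W + \left(-1\right) 351 f = - \frac{1}{201000} + \left(-1\right) 351 \cdot 477 = - \frac{1}{201000} - 167427 = - \frac{33652827001}{201000}$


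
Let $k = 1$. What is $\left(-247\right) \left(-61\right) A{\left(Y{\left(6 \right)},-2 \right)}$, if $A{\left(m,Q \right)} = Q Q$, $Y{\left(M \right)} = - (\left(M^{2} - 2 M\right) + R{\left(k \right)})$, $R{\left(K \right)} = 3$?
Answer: $60268$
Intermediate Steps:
$Y{\left(M \right)} = -3 - M^{2} + 2 M$ ($Y{\left(M \right)} = - (\left(M^{2} - 2 M\right) + 3) = - (3 + M^{2} - 2 M) = -3 - M^{2} + 2 M$)
$A{\left(m,Q \right)} = Q^{2}$
$\left(-247\right) \left(-61\right) A{\left(Y{\left(6 \right)},-2 \right)} = \left(-247\right) \left(-61\right) \left(-2\right)^{2} = 15067 \cdot 4 = 60268$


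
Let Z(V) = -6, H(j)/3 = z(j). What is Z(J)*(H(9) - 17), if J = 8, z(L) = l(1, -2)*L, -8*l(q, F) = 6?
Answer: 447/2 ≈ 223.50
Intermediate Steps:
l(q, F) = -¾ (l(q, F) = -⅛*6 = -¾)
z(L) = -3*L/4
H(j) = -9*j/4 (H(j) = 3*(-3*j/4) = -9*j/4)
Z(J)*(H(9) - 17) = -6*(-9/4*9 - 17) = -6*(-81/4 - 17) = -6*(-149/4) = 447/2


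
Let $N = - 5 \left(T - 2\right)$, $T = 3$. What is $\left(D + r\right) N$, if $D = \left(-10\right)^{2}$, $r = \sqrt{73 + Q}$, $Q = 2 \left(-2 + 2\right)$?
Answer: $-500 - 5 \sqrt{73} \approx -542.72$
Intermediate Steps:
$Q = 0$ ($Q = 2 \cdot 0 = 0$)
$r = \sqrt{73}$ ($r = \sqrt{73 + 0} = \sqrt{73} \approx 8.544$)
$N = -5$ ($N = - 5 \left(3 - 2\right) = \left(-5\right) 1 = -5$)
$D = 100$
$\left(D + r\right) N = \left(100 + \sqrt{73}\right) \left(-5\right) = -500 - 5 \sqrt{73}$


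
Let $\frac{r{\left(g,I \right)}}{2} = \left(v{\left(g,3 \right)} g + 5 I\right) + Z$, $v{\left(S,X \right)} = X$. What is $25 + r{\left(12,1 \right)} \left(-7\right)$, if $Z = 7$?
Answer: $-647$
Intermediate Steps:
$r{\left(g,I \right)} = 14 + 6 g + 10 I$ ($r{\left(g,I \right)} = 2 \left(\left(3 g + 5 I\right) + 7\right) = 2 \left(7 + 3 g + 5 I\right) = 14 + 6 g + 10 I$)
$25 + r{\left(12,1 \right)} \left(-7\right) = 25 + \left(14 + 6 \cdot 12 + 10 \cdot 1\right) \left(-7\right) = 25 + \left(14 + 72 + 10\right) \left(-7\right) = 25 + 96 \left(-7\right) = 25 - 672 = -647$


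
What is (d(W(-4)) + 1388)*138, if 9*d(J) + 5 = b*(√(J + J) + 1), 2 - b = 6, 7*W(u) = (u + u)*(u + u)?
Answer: 191406 - 1472*√14/21 ≈ 1.9114e+5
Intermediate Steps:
W(u) = 4*u²/7 (W(u) = ((u + u)*(u + u))/7 = ((2*u)*(2*u))/7 = (4*u²)/7 = 4*u²/7)
b = -4 (b = 2 - 1*6 = 2 - 6 = -4)
d(J) = -1 - 4*√2*√J/9 (d(J) = -5/9 + (-4*(√(J + J) + 1))/9 = -5/9 + (-4*(√(2*J) + 1))/9 = -5/9 + (-4*(√2*√J + 1))/9 = -5/9 + (-4*(1 + √2*√J))/9 = -5/9 + (-4 - 4*√2*√J)/9 = -5/9 + (-4/9 - 4*√2*√J/9) = -1 - 4*√2*√J/9)
(d(W(-4)) + 1388)*138 = ((-1 - 4*√2*√((4/7)*(-4)²)/9) + 1388)*138 = ((-1 - 4*√2*√((4/7)*16)/9) + 1388)*138 = ((-1 - 4*√2*√(64/7)/9) + 1388)*138 = ((-1 - 4*√2*8*√7/7/9) + 1388)*138 = ((-1 - 32*√14/63) + 1388)*138 = (1387 - 32*√14/63)*138 = 191406 - 1472*√14/21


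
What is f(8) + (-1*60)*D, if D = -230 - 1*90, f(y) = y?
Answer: 19208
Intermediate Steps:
D = -320 (D = -230 - 90 = -320)
f(8) + (-1*60)*D = 8 - 1*60*(-320) = 8 - 60*(-320) = 8 + 19200 = 19208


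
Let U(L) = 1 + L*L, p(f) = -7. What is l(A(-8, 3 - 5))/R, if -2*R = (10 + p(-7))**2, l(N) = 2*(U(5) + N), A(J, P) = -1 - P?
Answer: -12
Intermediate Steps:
U(L) = 1 + L**2
l(N) = 52 + 2*N (l(N) = 2*((1 + 5**2) + N) = 2*((1 + 25) + N) = 2*(26 + N) = 52 + 2*N)
R = -9/2 (R = -(10 - 7)**2/2 = -1/2*3**2 = -1/2*9 = -9/2 ≈ -4.5000)
l(A(-8, 3 - 5))/R = (52 + 2*(-1 - (3 - 5)))/(-9/2) = (52 + 2*(-1 - 1*(-2)))*(-2/9) = (52 + 2*(-1 + 2))*(-2/9) = (52 + 2*1)*(-2/9) = (52 + 2)*(-2/9) = 54*(-2/9) = -12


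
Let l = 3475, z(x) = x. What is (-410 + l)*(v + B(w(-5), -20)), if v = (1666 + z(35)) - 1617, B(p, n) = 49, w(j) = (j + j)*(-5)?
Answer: 407645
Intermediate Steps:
w(j) = -10*j (w(j) = (2*j)*(-5) = -10*j)
v = 84 (v = (1666 + 35) - 1617 = 1701 - 1617 = 84)
(-410 + l)*(v + B(w(-5), -20)) = (-410 + 3475)*(84 + 49) = 3065*133 = 407645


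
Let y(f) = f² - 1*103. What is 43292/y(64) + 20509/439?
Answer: 100897625/1752927 ≈ 57.560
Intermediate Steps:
y(f) = -103 + f² (y(f) = f² - 103 = -103 + f²)
43292/y(64) + 20509/439 = 43292/(-103 + 64²) + 20509/439 = 43292/(-103 + 4096) + 20509*(1/439) = 43292/3993 + 20509/439 = 100897625/1752927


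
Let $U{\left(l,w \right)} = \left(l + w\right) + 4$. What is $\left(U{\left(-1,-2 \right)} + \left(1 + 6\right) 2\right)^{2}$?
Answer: $225$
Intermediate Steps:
$U{\left(l,w \right)} = 4 + l + w$
$\left(U{\left(-1,-2 \right)} + \left(1 + 6\right) 2\right)^{2} = \left(\left(4 - 1 - 2\right) + \left(1 + 6\right) 2\right)^{2} = \left(1 + 7 \cdot 2\right)^{2} = \left(1 + 14\right)^{2} = 15^{2} = 225$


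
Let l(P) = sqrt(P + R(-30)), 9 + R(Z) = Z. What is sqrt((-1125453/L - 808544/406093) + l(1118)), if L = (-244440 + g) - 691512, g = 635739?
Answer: sqrt(322551127665058836073 + 183495313495445728401*sqrt(1079))/13546044201 ≈ 5.8827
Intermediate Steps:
R(Z) = -9 + Z
l(P) = sqrt(-39 + P) (l(P) = sqrt(P + (-9 - 30)) = sqrt(P - 39) = sqrt(-39 + P))
L = -300213 (L = (-244440 + 635739) - 691512 = 391299 - 691512 = -300213)
sqrt((-1125453/L - 808544/406093) + l(1118)) = sqrt((-1125453/(-300213) - 808544/406093) + sqrt(-39 + 1118)) = sqrt((-1125453*(-1/300213) - 808544*1/406093) + sqrt(1079)) = sqrt((375151/100071 - 808544/406093) + sqrt(1079)) = sqrt(71434388419/40638132603 + sqrt(1079))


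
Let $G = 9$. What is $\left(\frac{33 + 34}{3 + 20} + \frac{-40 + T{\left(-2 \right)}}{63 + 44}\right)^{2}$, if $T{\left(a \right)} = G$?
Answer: $\frac{41679936}{6056521} \approx 6.8818$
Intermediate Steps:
$T{\left(a \right)} = 9$
$\left(\frac{33 + 34}{3 + 20} + \frac{-40 + T{\left(-2 \right)}}{63 + 44}\right)^{2} = \left(\frac{33 + 34}{3 + 20} + \frac{-40 + 9}{63 + 44}\right)^{2} = \left(\frac{67}{23} - \frac{31}{107}\right)^{2} = \left(\frac{6456}{2461}\right)^{2} = \frac{41679936}{6056521}$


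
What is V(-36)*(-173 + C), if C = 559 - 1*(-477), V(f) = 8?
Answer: 6904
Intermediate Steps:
C = 1036 (C = 559 + 477 = 1036)
V(-36)*(-173 + C) = 8*(-173 + 1036) = 8*863 = 6904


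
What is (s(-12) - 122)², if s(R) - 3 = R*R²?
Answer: 3411409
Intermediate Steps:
s(R) = 3 + R³ (s(R) = 3 + R*R² = 3 + R³)
(s(-12) - 122)² = ((3 + (-12)³) - 122)² = ((3 - 1728) - 122)² = (-1725 - 122)² = (-1847)² = 3411409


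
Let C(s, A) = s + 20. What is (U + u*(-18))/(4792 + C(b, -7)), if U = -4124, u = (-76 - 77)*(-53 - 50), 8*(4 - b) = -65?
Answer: -2302288/38593 ≈ -59.656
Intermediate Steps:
b = 97/8 (b = 4 - ⅛*(-65) = 4 + 65/8 = 97/8 ≈ 12.125)
u = 15759 (u = -153*(-103) = 15759)
C(s, A) = 20 + s
(U + u*(-18))/(4792 + C(b, -7)) = (-4124 + 15759*(-18))/(4792 + (20 + 97/8)) = (-4124 - 283662)/(4792 + 257/8) = -287786/38593/8 = -287786*8/38593 = -2302288/38593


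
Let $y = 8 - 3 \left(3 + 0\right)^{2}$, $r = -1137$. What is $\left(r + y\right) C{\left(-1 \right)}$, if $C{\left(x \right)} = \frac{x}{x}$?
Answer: $-1156$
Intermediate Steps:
$y = -19$ ($y = 8 - 3 \cdot 3^{2} = 8 - 27 = -19$)
$C{\left(x \right)} = 1$
$\left(r + y\right) C{\left(-1 \right)} = \left(-1137 - 19\right) 1 = \left(-1156\right) 1 = -1156$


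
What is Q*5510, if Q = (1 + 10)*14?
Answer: 848540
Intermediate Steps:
Q = 154 (Q = 11*14 = 154)
Q*5510 = 154*5510 = 848540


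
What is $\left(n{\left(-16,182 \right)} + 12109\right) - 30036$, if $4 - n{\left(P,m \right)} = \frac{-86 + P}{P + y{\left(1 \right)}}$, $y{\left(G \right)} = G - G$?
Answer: $- \frac{143435}{8} \approx -17929.0$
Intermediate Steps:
$y{\left(G \right)} = 0$
$n{\left(P,m \right)} = 4 - \frac{-86 + P}{P}$ ($n{\left(P,m \right)} = 4 - \frac{-86 + P}{P + 0} = 4 - \frac{-86 + P}{P}$)
$\left(n{\left(-16,182 \right)} + 12109\right) - 30036 = \left(\left(3 + \frac{86}{-16}\right) + 12109\right) - 30036 = \left(\left(3 + 86 \left(- \frac{1}{16}\right)\right) + 12109\right) - 30036 = \left(\left(3 - \frac{43}{8}\right) + 12109\right) - 30036 = \left(- \frac{19}{8} + 12109\right) - 30036 = \frac{96853}{8} - 30036 = - \frac{143435}{8}$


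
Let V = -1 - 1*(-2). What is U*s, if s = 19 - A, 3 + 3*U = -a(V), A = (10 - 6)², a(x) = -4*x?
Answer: 1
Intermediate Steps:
V = 1 (V = -1 + 2 = 1)
A = 16 (A = 4² = 16)
U = ⅓ (U = -1 + (-(-4))/3 = -1 + (-1*(-4))/3 = -1 + (⅓)*4 = -1 + 4/3 = ⅓ ≈ 0.33333)
s = 3 (s = 19 - 1*16 = 19 - 16 = 3)
U*s = (⅓)*3 = 1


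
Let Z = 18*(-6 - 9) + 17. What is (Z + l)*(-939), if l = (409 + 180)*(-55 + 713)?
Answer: -363683151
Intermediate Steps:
l = 387562 (l = 589*658 = 387562)
Z = -253 (Z = 18*(-15) + 17 = -270 + 17 = -253)
(Z + l)*(-939) = (-253 + 387562)*(-939) = 387309*(-939) = -363683151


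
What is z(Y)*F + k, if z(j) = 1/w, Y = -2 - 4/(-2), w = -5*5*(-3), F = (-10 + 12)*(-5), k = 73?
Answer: 1093/15 ≈ 72.867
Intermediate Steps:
F = -10 (F = 2*(-5) = -10)
w = 75 (w = -25*(-3) = 75)
Y = 0 (Y = -2 - 4*(-1)/2 = -2 - 1*(-2) = -2 + 2 = 0)
z(j) = 1/75
z(Y)*F + k = (1/75)*(-10) + 73 = -2/15 + 73 = 1093/15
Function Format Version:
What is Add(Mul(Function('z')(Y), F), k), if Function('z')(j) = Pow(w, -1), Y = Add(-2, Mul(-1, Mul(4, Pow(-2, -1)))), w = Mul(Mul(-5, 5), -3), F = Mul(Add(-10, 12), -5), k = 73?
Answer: Rational(1093, 15) ≈ 72.867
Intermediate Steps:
F = -10 (F = Mul(2, -5) = -10)
w = 75 (w = Mul(-25, -3) = 75)
Y = 0 (Y = Add(-2, Mul(-1, Mul(4, Rational(-1, 2)))) = Add(-2, Mul(-1, -2)) = Add(-2, 2) = 0)
Function('z')(j) = Rational(1, 75) (Function('z')(j) = Pow(75, -1) = Rational(1, 75))
Add(Mul(Function('z')(Y), F), k) = Add(Mul(Rational(1, 75), -10), 73) = Add(Rational(-2, 15), 73) = Rational(1093, 15)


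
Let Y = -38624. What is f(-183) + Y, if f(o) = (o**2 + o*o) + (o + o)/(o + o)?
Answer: 28355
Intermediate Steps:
f(o) = 1 + 2*o**2 (f(o) = (o**2 + o**2) + (2*o)/((2*o)) = 2*o**2 + (2*o)*(1/(2*o)) = 2*o**2 + 1 = 1 + 2*o**2)
f(-183) + Y = (1 + 2*(-183)**2) - 38624 = (1 + 2*33489) - 38624 = (1 + 66978) - 38624 = 66979 - 38624 = 28355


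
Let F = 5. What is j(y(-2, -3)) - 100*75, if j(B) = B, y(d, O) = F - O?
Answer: -7492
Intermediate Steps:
y(d, O) = 5 - O
j(y(-2, -3)) - 100*75 = (5 - 1*(-3)) - 100*75 = (5 + 3) - 7500 = 8 - 7500 = -7492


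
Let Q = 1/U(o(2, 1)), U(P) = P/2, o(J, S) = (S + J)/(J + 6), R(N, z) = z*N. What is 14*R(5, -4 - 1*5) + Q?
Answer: -1874/3 ≈ -624.67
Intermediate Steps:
R(N, z) = N*z
o(J, S) = (J + S)/(6 + J)
U(P) = P/2 (U(P) = P*(½) = P/2)
Q = 16/3 (Q = 1/(((2 + 1)/(6 + 2))/2) = 1/((3/8)/2) = 1/(((⅛)*3)/2) = 1/((½)*(3/8)) = 1/(3/16) = 16/3 ≈ 5.3333)
14*R(5, -4 - 1*5) + Q = 14*(5*(-4 - 1*5)) + 16/3 = 14*(5*(-4 - 5)) + 16/3 = 14*(5*(-9)) + 16/3 = 14*(-45) + 16/3 = -630 + 16/3 = -1874/3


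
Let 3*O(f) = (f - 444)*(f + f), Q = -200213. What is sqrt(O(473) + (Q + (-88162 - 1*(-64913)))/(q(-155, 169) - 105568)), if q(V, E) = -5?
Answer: 2*sqrt(2831858937583)/35191 ≈ 95.639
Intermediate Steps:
O(f) = 2*f*(-444 + f)/3 (O(f) = ((f - 444)*(f + f))/3 = ((-444 + f)*(2*f))/3 = (2*f*(-444 + f))/3 = 2*f*(-444 + f)/3)
sqrt(O(473) + (Q + (-88162 - 1*(-64913)))/(q(-155, 169) - 105568)) = sqrt((2/3)*473*(-444 + 473) + (-200213 + (-88162 - 1*(-64913)))/(-5 - 105568)) = sqrt((2/3)*473*29 + (-200213 + (-88162 + 64913))/(-105573)) = sqrt(27434/3 + (-200213 - 23249)*(-1/105573)) = sqrt(27434/3 - 223462*(-1/105573)) = sqrt(27434/3 + 223462/105573) = sqrt(321884452/35191) = 2*sqrt(2831858937583)/35191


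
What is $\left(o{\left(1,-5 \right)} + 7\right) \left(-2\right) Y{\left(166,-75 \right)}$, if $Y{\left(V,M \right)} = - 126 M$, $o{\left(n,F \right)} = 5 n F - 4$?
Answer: $415800$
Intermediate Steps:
$o{\left(n,F \right)} = -4 + 5 F n$ ($o{\left(n,F \right)} = 5 F n - 4 = -4 + 5 F n$)
$\left(o{\left(1,-5 \right)} + 7\right) \left(-2\right) Y{\left(166,-75 \right)} = \left(\left(-4 + 5 \left(-5\right) 1\right) + 7\right) \left(-2\right) \left(\left(-126\right) \left(-75\right)\right) = \left(\left(-4 - 25\right) + 7\right) \left(-2\right) 9450 = \left(-29 + 7\right) \left(-2\right) 9450 = \left(-22\right) \left(-2\right) 9450 = 44 \cdot 9450 = 415800$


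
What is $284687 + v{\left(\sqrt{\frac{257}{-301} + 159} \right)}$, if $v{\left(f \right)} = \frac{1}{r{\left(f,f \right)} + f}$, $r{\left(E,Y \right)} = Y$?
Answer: $284687 + \frac{\sqrt{14328202}}{95204} \approx 2.8469 \cdot 10^{5}$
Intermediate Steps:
$v{\left(f \right)} = \frac{1}{2 f}$ ($v{\left(f \right)} = \frac{1}{f + f} = \frac{1}{2 f}$)
$284687 + v{\left(\sqrt{\frac{257}{-301} + 159} \right)} = 284687 + \frac{1}{2 \sqrt{\frac{257}{-301} + 159}} = 284687 + \frac{1}{2 \sqrt{257 \left(- \frac{1}{301}\right) + 159}} = 284687 + \frac{1}{2 \sqrt{- \frac{257}{301} + 159}} = 284687 + \frac{1}{2 \sqrt{\frac{47602}{301}}} = 284687 + \frac{1}{2 \frac{\sqrt{14328202}}{301}} = 284687 + \frac{\frac{1}{47602} \sqrt{14328202}}{2} = 284687 + \frac{\sqrt{14328202}}{95204}$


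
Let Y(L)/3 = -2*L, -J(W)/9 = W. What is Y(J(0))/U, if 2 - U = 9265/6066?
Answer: 0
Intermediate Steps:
J(W) = -9*W
Y(L) = -6*L (Y(L) = 3*(-2*L) = -6*L)
U = 2867/6066 (U = 2 - 9265/6066 = 2867/6066 ≈ 0.47263)
Y(J(0))/U = (-(-54)*0)/(2867/6066) = -6*0*(6066/2867) = 0*(6066/2867) = 0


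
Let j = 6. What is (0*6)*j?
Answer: 0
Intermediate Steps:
(0*6)*j = (0*6)*6 = 0*6 = 0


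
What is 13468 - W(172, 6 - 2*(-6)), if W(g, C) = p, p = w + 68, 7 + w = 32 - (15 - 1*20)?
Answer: 13370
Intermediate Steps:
w = 30 (w = -7 + (32 - (15 - 1*20)) = -7 + (32 - (15 - 20)) = -7 + (32 - 1*(-5)) = -7 + (32 + 5) = -7 + 37 = 30)
p = 98 (p = 30 + 68 = 98)
W(g, C) = 98
13468 - W(172, 6 - 2*(-6)) = 13468 - 1*98 = 13468 - 98 = 13370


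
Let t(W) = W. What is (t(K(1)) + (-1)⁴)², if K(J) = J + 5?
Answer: 49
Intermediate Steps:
K(J) = 5 + J
(t(K(1)) + (-1)⁴)² = ((5 + 1) + (-1)⁴)² = (6 + 1)² = 7² = 49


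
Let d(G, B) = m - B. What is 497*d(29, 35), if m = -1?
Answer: -17892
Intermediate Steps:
d(G, B) = -1 - B
497*d(29, 35) = 497*(-1 - 1*35) = 497*(-1 - 35) = 497*(-36) = -17892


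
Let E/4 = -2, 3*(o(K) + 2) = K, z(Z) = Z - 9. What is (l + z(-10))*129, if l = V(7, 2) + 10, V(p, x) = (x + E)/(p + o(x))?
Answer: -22059/17 ≈ -1297.6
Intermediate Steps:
z(Z) = -9 + Z
o(K) = -2 + K/3
E = -8 (E = 4*(-2) = -8)
V(p, x) = (-8 + x)/(-2 + p + x/3) (V(p, x) = (x - 8)/(p + (-2 + x/3)) = (-8 + x)/(-2 + p + x/3))
l = 152/17 (l = 3*(-8 + 2)/(-6 + 2 + 3*7) + 10 = 3*(-6)/(-6 + 2 + 21) + 10 = 3*(-6)/17 + 10 = 3*(1/17)*(-6) + 10 = -18/17 + 10 = 152/17 ≈ 8.9412)
(l + z(-10))*129 = (152/17 + (-9 - 10))*129 = (152/17 - 19)*129 = -171/17*129 = -22059/17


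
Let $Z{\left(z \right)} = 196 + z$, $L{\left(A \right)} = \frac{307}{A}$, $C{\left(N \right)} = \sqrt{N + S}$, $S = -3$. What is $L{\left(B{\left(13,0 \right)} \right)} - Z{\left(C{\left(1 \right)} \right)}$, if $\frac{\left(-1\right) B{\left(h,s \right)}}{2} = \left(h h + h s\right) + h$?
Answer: $- \frac{71651}{364} - i \sqrt{2} \approx -196.84 - 1.4142 i$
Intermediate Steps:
$B{\left(h,s \right)} = - 2 h - 2 h^{2} - 2 h s$ ($B{\left(h,s \right)} = - 2 \left(\left(h h + h s\right) + h\right) = - 2 \left(\left(h^{2} + h s\right) + h\right) = - 2 \left(h + h^{2} + h s\right) = - 2 h - 2 h^{2} - 2 h s$)
$C{\left(N \right)} = \sqrt{-3 + N}$ ($C{\left(N \right)} = \sqrt{N - 3} = \sqrt{-3 + N}$)
$L{\left(B{\left(13,0 \right)} \right)} - Z{\left(C{\left(1 \right)} \right)} = \frac{307}{\left(-2\right) 13 \left(1 + 13 + 0\right)} - \left(196 + \sqrt{-3 + 1}\right) = \frac{307}{\left(-2\right) 13 \cdot 14} - \left(196 + \sqrt{-2}\right) = \frac{307}{-364} - \left(196 + i \sqrt{2}\right) = 307 \left(- \frac{1}{364}\right) - \left(196 + i \sqrt{2}\right) = - \frac{307}{364} - \left(196 + i \sqrt{2}\right) = - \frac{71651}{364} - i \sqrt{2}$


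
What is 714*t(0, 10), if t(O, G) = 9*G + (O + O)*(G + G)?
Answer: 64260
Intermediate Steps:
t(O, G) = 9*G + 4*G*O (t(O, G) = 9*G + (2*O)*(2*G) = 9*G + 4*G*O)
714*t(0, 10) = 714*(10*(9 + 4*0)) = 714*(10*(9 + 0)) = 714*(10*9) = 714*90 = 64260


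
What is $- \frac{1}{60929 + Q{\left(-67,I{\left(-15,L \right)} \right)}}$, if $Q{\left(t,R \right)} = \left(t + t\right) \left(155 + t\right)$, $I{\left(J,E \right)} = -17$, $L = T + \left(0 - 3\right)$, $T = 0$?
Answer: $- \frac{1}{49137} \approx -2.0351 \cdot 10^{-5}$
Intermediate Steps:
$L = -3$ ($L = 0 + \left(0 - 3\right) = 0 - 3 = -3$)
$Q{\left(t,R \right)} = 2 t \left(155 + t\right)$
$- \frac{1}{60929 + Q{\left(-67,I{\left(-15,L \right)} \right)}} = - \frac{1}{60929 + 2 \left(-67\right) \left(155 - 67\right)} = - \frac{1}{60929 + 2 \left(-67\right) 88} = - \frac{1}{60929 - 11792} = - \frac{1}{49137}$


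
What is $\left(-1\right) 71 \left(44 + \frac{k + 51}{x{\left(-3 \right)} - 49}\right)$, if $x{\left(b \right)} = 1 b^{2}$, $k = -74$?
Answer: $- \frac{126593}{40} \approx -3164.8$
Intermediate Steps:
$x{\left(b \right)} = b^{2}$
$\left(-1\right) 71 \left(44 + \frac{k + 51}{x{\left(-3 \right)} - 49}\right) = \left(-1\right) 71 \left(44 + \frac{-74 + 51}{\left(-3\right)^{2} - 49}\right) = - 71 \left(44 - \frac{23}{9 - 49}\right) = - 71 \left(44 - \frac{23}{-40}\right) = - 71 \left(44 - - \frac{23}{40}\right) = - 71 \left(44 + \frac{23}{40}\right) = \left(-71\right) \frac{1783}{40} = - \frac{126593}{40}$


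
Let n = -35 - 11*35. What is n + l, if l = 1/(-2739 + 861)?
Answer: -788761/1878 ≈ -420.00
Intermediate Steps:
l = -1/1878 (l = 1/(-1878) = -1/1878 ≈ -0.00053248)
n = -420 (n = -35 - 385 = -420)
n + l = -420 - 1/1878 = -788761/1878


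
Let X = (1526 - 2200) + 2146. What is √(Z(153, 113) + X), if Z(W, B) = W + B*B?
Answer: √14394 ≈ 119.97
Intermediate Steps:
Z(W, B) = W + B²
X = 1472 (X = -674 + 2146 = 1472)
√(Z(153, 113) + X) = √((153 + 113²) + 1472) = √((153 + 12769) + 1472) = √(12922 + 1472) = √14394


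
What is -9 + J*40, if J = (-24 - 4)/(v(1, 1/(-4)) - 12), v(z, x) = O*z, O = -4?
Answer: 61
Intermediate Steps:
v(z, x) = -4*z
J = 7/4 (J = (-24 - 4)/(-4*1 - 12) = -28/(-4 - 12) = -28/(-16) = -28*(-1/16) = 7/4 ≈ 1.7500)
-9 + J*40 = -9 + (7/4)*40 = -9 + 70 = 61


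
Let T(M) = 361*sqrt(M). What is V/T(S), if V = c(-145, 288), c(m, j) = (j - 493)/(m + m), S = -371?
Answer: -41*I*sqrt(371)/7767998 ≈ -0.00010166*I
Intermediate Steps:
c(m, j) = (-493 + j)/(2*m) (c(m, j) = (-493 + j)/((2*m)) = (-493 + j)*(1/(2*m)) = (-493 + j)/(2*m))
V = 41/58 (V = (1/2)*(-493 + 288)/(-145) = (1/2)*(-1/145)*(-205) = 41/58 ≈ 0.70690)
V/T(S) = 41/(58*((361*sqrt(-371)))) = 41/(58*((361*(I*sqrt(371))))) = 41/(58*((361*I*sqrt(371)))) = 41*(-I*sqrt(371)/133931)/58 = -41*I*sqrt(371)/7767998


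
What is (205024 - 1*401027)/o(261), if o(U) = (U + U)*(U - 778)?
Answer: 196003/269874 ≈ 0.72628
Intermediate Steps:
o(U) = 2*U*(-778 + U) (o(U) = (2*U)*(-778 + U) = 2*U*(-778 + U))
(205024 - 1*401027)/o(261) = (205024 - 1*401027)/((2*261*(-778 + 261))) = (205024 - 401027)/((2*261*(-517))) = -196003/(-269874) = -196003*(-1/269874) = 196003/269874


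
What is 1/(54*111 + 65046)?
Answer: 1/71040 ≈ 1.4077e-5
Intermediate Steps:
1/(54*111 + 65046) = 1/(5994 + 65046) = 1/71040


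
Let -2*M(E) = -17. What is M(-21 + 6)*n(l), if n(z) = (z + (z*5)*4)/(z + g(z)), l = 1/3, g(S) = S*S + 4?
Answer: 1071/80 ≈ 13.387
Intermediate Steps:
g(S) = 4 + S² (g(S) = S² + 4 = 4 + S²)
M(E) = 17/2 (M(E) = -½*(-17) = 17/2)
l = ⅓ ≈ 0.33333
n(z) = 21*z/(4 + z + z²) (n(z) = (z + (z*5)*4)/(z + (4 + z²)) = (z + (5*z)*4)/(4 + z + z²) = (z + 20*z)/(4 + z + z²) = (21*z)/(4 + z + z²) = 21*z/(4 + z + z²))
M(-21 + 6)*n(l) = 17*(21*(⅓)/(4 + ⅓ + (⅓)²))/2 = 17*(21*(⅓)/(4 + ⅓ + ⅑))/2 = 17*(21*(⅓)/(40/9))/2 = 17*(21*(⅓)*(9/40))/2 = (17/2)*(63/40) = 1071/80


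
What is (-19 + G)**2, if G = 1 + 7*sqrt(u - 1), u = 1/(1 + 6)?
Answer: (18 - I*sqrt(42))**2 ≈ 282.0 - 233.31*I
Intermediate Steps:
u = 1/7 ≈ 0.14286
G = 1 + I*sqrt(42) (G = 1 + 7*sqrt(1/7 - 1) = 1 + 7*sqrt(-6/7) = 1 + 7*(I*sqrt(42)/7) = 1 + I*sqrt(42) ≈ 1.0 + 6.4807*I)
(-19 + G)**2 = (-19 + (1 + I*sqrt(42)))**2 = (-18 + I*sqrt(42))**2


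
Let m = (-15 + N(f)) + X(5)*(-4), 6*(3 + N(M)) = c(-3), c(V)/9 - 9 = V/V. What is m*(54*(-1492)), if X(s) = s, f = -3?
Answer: 1853064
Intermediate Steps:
c(V) = 90 (c(V) = 81 + 9*(V/V) = 81 + 9*1 = 81 + 9 = 90)
N(M) = 12 (N(M) = -3 + (1/6)*90 = -3 + 15 = 12)
m = -23 (m = (-15 + 12) + 5*(-4) = -3 - 20 = -23)
m*(54*(-1492)) = -1242*(-1492) = -23*(-80568) = 1853064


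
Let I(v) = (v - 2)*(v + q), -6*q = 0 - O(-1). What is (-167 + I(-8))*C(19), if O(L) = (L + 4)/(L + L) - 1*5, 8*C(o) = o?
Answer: -8683/48 ≈ -180.90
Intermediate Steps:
C(o) = o/8
O(L) = -5 + (4 + L)/(2*L) (O(L) = (4 + L)/((2*L)) - 5 = (4 + L)*(1/(2*L)) - 5 = (4 + L)/(2*L) - 5 = -5 + (4 + L)/(2*L))
q = -13/12 (q = -(0 - (-9/2 + 2/(-1)))/6 = -(0 - (-9/2 + 2*(-1)))/6 = -(0 - (-9/2 - 2))/6 = -(0 - 1*(-13/2))/6 = -(0 + 13/2)/6 = -⅙*13/2 = -13/12 ≈ -1.0833)
I(v) = (-2 + v)*(-13/12 + v) (I(v) = (v - 2)*(v - 13/12) = (-2 + v)*(-13/12 + v))
(-167 + I(-8))*C(19) = (-167 + (13/6 + (-8)² - 37/12*(-8)))*((⅛)*19) = (-167 + (13/6 + 64 + 74/3))*(19/8) = (-167 + 545/6)*(19/8) = -457/6*19/8 = -8683/48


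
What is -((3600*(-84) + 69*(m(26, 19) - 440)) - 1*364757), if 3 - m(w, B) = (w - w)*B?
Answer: 697310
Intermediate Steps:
m(w, B) = 3 (m(w, B) = 3 - (w - w)*B = 3 - 0*B = 3 - 1*0 = 3 + 0 = 3)
-((3600*(-84) + 69*(m(26, 19) - 440)) - 1*364757) = -((3600*(-84) + 69*(3 - 440)) - 1*364757) = -((-302400 + 69*(-437)) - 364757) = -((-302400 - 30153) - 364757) = -(-332553 - 364757) = -1*(-697310) = 697310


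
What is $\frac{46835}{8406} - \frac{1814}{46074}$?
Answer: $\frac{357104551}{64549674} \approx 5.5322$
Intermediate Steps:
$\frac{46835}{8406} - \frac{1814}{46074} = 46835 \cdot \frac{1}{8406} - \frac{907}{23037} = \frac{46835}{8406} - \frac{907}{23037} = \frac{357104551}{64549674}$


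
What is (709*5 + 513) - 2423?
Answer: 1635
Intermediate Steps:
(709*5 + 513) - 2423 = (3545 + 513) - 2423 = 4058 - 2423 = 1635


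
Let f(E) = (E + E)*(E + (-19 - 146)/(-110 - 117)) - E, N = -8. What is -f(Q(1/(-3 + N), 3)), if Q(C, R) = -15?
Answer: -100605/227 ≈ -443.19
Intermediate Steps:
f(E) = -E + 2*E*(165/227 + E) (f(E) = (2*E)*(E - 165/(-227)) - E = (2*E)*(E - 165*(-1/227)) - E = (2*E)*(E + 165/227) - E = (2*E)*(165/227 + E) - E = 2*E*(165/227 + E) - E = -E + 2*E*(165/227 + E))
-f(Q(1/(-3 + N), 3)) = -(-15)*(103 + 454*(-15))/227 = -(-15)*(103 - 6810)/227 = -(-15)*(-6707)/227 = -1*100605/227 = -100605/227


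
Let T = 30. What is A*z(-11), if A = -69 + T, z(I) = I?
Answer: 429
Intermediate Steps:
A = -39 (A = -69 + 30 = -39)
A*z(-11) = -39*(-11) = 429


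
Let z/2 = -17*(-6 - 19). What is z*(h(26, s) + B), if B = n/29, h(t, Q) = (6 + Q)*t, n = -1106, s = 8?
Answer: 8032500/29 ≈ 2.7698e+5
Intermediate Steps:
h(t, Q) = t*(6 + Q)
B = -1106/29 ≈ -38.138
z = 850 (z = 2*(-17*(-6 - 19)) = 2*(-17*(-25)) = 2*425 = 850)
z*(h(26, s) + B) = 850*(26*(6 + 8) - 1106/29) = 850*(26*14 - 1106/29) = 850*(364 - 1106/29) = 850*(9450/29) = 8032500/29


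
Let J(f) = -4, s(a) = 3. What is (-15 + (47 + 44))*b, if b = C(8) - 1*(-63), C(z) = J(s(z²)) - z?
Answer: 3876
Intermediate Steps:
C(z) = -4 - z
b = 51 (b = (-4 - 1*8) - 1*(-63) = (-4 - 8) + 63 = -12 + 63 = 51)
(-15 + (47 + 44))*b = (-15 + (47 + 44))*51 = (-15 + 91)*51 = 76*51 = 3876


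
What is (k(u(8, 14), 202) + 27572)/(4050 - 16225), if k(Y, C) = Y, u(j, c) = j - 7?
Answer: -27573/12175 ≈ -2.2647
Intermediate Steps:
u(j, c) = -7 + j
(k(u(8, 14), 202) + 27572)/(4050 - 16225) = ((-7 + 8) + 27572)/(4050 - 16225) = (1 + 27572)/(-12175) = 27573*(-1/12175) = -27573/12175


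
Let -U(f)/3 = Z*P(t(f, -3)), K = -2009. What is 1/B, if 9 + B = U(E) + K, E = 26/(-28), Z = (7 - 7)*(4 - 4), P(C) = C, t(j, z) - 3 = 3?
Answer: -1/2018 ≈ -0.00049554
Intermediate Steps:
t(j, z) = 6 (t(j, z) = 3 + 3 = 6)
Z = 0 (Z = 0*0 = 0)
E = -13/14 (E = 26*(-1/28) = -13/14 ≈ -0.92857)
U(f) = 0 (U(f) = -0*6 = -3*0 = 0)
B = -2018 (B = -9 + (0 - 2009) = -9 - 2009 = -2018)
1/B = 1/(-2018) = -1/2018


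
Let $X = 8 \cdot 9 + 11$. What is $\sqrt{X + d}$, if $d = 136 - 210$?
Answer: $3$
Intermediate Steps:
$d = -74$ ($d = 136 - 210 = -74$)
$X = 83$ ($X = 72 + 11 = 83$)
$\sqrt{X + d} = \sqrt{83 - 74} = \sqrt{9} = 3$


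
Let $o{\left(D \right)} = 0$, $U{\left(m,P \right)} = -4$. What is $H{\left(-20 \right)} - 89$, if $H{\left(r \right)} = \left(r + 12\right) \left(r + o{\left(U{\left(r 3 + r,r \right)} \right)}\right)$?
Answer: $71$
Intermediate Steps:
$H{\left(r \right)} = r \left(12 + r\right)$ ($H{\left(r \right)} = \left(r + 12\right) \left(r + 0\right) = \left(12 + r\right) r = r \left(12 + r\right)$)
$H{\left(-20 \right)} - 89 = - 20 \left(12 - 20\right) - 89 = \left(-20\right) \left(-8\right) - 89 = 160 - 89 = 71$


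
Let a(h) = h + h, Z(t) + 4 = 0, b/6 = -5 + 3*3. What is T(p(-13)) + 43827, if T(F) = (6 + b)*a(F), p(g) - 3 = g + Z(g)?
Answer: 42987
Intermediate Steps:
b = 24 (b = 6*(-5 + 3*3) = 6*(-5 + 9) = 6*4 = 24)
Z(t) = -4 (Z(t) = -4 + 0 = -4)
p(g) = -1 + g (p(g) = 3 + (g - 4) = 3 + (-4 + g) = -1 + g)
a(h) = 2*h
T(F) = 60*F (T(F) = (6 + 24)*(2*F) = 30*(2*F) = 60*F)
T(p(-13)) + 43827 = 60*(-1 - 13) + 43827 = 60*(-14) + 43827 = -840 + 43827 = 42987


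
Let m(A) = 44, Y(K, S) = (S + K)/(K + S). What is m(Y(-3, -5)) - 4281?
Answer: -4237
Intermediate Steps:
Y(K, S) = 1 (Y(K, S) = (K + S)/(K + S) = 1)
m(Y(-3, -5)) - 4281 = 44 - 4281 = -4237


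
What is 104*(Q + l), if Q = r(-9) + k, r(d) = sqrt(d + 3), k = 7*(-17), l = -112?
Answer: -24024 + 104*I*sqrt(6) ≈ -24024.0 + 254.75*I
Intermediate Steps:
k = -119
r(d) = sqrt(3 + d)
Q = -119 + I*sqrt(6) (Q = sqrt(3 - 9) - 119 = sqrt(-6) - 119 = I*sqrt(6) - 119 = -119 + I*sqrt(6) ≈ -119.0 + 2.4495*I)
104*(Q + l) = 104*((-119 + I*sqrt(6)) - 112) = 104*(-231 + I*sqrt(6)) = -24024 + 104*I*sqrt(6)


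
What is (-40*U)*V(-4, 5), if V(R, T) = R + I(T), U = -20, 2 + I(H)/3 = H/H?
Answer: -5600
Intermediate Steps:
I(H) = -3 (I(H) = -6 + 3*(H/H) = -6 + 3*1 = -6 + 3 = -3)
V(R, T) = -3 + R (V(R, T) = R - 3 = -3 + R)
(-40*U)*V(-4, 5) = (-40*(-20))*(-3 - 4) = 800*(-7) = -5600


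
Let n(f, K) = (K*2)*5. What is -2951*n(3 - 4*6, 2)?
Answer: -59020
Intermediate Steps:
n(f, K) = 10*K (n(f, K) = (2*K)*5 = 10*K)
-2951*n(3 - 4*6, 2) = -29510*2 = -2951*20 = -59020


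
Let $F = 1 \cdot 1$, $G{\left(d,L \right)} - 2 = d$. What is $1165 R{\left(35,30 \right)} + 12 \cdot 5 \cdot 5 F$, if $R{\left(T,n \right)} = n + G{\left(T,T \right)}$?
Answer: $78355$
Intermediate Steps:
$G{\left(d,L \right)} = 2 + d$
$R{\left(T,n \right)} = 2 + T + n$ ($R{\left(T,n \right)} = n + \left(2 + T\right) = 2 + T + n$)
$F = 1$
$1165 R{\left(35,30 \right)} + 12 \cdot 5 \cdot 5 F = 1165 \left(2 + 35 + 30\right) + 12 \cdot 5 \cdot 5 \cdot 1 = 1165 \cdot 67 + 12 \cdot 25 \cdot 1 = 78055 + 300 \cdot 1 = 78055 + 300 = 78355$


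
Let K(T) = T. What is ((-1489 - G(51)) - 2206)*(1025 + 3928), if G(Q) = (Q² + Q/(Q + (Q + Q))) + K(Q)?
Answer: -31438342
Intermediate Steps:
G(Q) = ⅓ + Q + Q² (G(Q) = (Q² + Q/(Q + (Q + Q))) + Q = (Q² + Q/(Q + 2*Q)) + Q = (Q² + Q/((3*Q))) + Q = (Q² + (1/(3*Q))*Q) + Q = (Q² + ⅓) + Q = (⅓ + Q²) + Q = ⅓ + Q + Q²)
((-1489 - G(51)) - 2206)*(1025 + 3928) = ((-1489 - (⅓ + 51 + 51²)) - 2206)*(1025 + 3928) = ((-1489 - (⅓ + 51 + 2601)) - 2206)*4953 = ((-1489 - 1*7957/3) - 2206)*4953 = ((-1489 - 7957/3) - 2206)*4953 = (-12424/3 - 2206)*4953 = -19042/3*4953 = -31438342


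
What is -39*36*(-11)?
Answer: 15444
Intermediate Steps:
-39*36*(-11) = -1404*(-11) = 15444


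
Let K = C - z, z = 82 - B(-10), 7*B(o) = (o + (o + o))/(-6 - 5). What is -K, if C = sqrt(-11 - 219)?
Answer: 6284/77 - I*sqrt(230) ≈ 81.61 - 15.166*I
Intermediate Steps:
B(o) = -3*o/77 (B(o) = ((o + (o + o))/(-6 - 5))/7 = ((o + 2*o)/(-11))/7 = ((3*o)*(-1/11))/7 = (-3*o/11)/7 = -3*o/77)
C = I*sqrt(230) (C = sqrt(-230) = I*sqrt(230) ≈ 15.166*I)
z = 6284/77 (z = 82 - (-3)*(-10)/77 = 82 - 1*30/77 = 82 - 30/77 = 6284/77 ≈ 81.610)
K = -6284/77 + I*sqrt(230) (K = I*sqrt(230) - 1*6284/77 = I*sqrt(230) - 6284/77 = -6284/77 + I*sqrt(230) ≈ -81.61 + 15.166*I)
-K = -(-6284/77 + I*sqrt(230)) = 6284/77 - I*sqrt(230)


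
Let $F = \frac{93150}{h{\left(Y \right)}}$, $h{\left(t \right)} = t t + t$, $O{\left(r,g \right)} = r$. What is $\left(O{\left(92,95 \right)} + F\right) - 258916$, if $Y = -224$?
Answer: $- \frac{6464341649}{24976} \approx -2.5882 \cdot 10^{5}$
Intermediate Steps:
$h{\left(t \right)} = t + t^{2}$ ($h{\left(t \right)} = t^{2} + t = t + t^{2}$)
$F = \frac{46575}{24976}$ ($F = \frac{93150}{\left(-224\right) \left(1 - 224\right)} = \frac{93150}{\left(-224\right) \left(-223\right)} = \frac{93150}{49952} = 93150 \cdot \frac{1}{49952} = \frac{46575}{24976} \approx 1.8648$)
$\left(O{\left(92,95 \right)} + F\right) - 258916 = \left(92 + \frac{46575}{24976}\right) - 258916 = \frac{2344367}{24976} - 258916 = - \frac{6464341649}{24976}$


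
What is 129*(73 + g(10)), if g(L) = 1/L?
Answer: 94299/10 ≈ 9429.9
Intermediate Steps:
129*(73 + g(10)) = 129*(73 + 1/10) = 129*(73 + ⅒) = 129*(731/10) = 94299/10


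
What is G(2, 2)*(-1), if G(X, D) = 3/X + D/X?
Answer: -5/2 ≈ -2.5000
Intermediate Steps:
G(2, 2)*(-1) = ((3 + 2)/2)*(-1) = ((½)*5)*(-1) = (5/2)*(-1) = -5/2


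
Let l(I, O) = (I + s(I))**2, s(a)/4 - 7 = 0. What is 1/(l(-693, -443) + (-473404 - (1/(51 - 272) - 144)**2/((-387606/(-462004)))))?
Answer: -9465532323/529091732335067 ≈ -1.7890e-5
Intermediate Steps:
s(a) = 28 (s(a) = 28 + 4*0 = 28 + 0 = 28)
l(I, O) = (28 + I)**2 (l(I, O) = (I + 28)**2 = (28 + I)**2)
1/(l(-693, -443) + (-473404 - (1/(51 - 272) - 144)**2/((-387606/(-462004))))) = 1/((28 - 693)**2 + (-473404 - (1/(51 - 272) - 144)**2/((-387606/(-462004))))) = 1/((-665)**2 + (-473404 - (1/(-221) - 144)**2/((-387606*(-1/462004))))) = 1/(442225 + (-473404 - (-1/221 - 144)**2/193803/231002)) = 1/(442225 + (-473404 - (-31825/221)**2*231002/193803)) = 1/(442225 + (-473404 - 1012830625*231002/(48841*193803))) = 1/(442225 + (-473404 - 1*233965900036250/9465532323)) = 1/(442225 + (-473404 - 233965900036250/9465532323)) = 1/(442225 - 4714986763873742/9465532323) = 1/(-529091732335067/9465532323) = -9465532323/529091732335067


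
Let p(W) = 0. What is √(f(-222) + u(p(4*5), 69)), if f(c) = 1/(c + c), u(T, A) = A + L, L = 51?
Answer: √5913969/222 ≈ 10.954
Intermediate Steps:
u(T, A) = 51 + A (u(T, A) = A + 51 = 51 + A)
f(c) = 1/(2*c)
√(f(-222) + u(p(4*5), 69)) = √((½)/(-222) + (51 + 69)) = √((½)*(-1/222) + 120) = √(-1/444 + 120) = √(53279/444) = √5913969/222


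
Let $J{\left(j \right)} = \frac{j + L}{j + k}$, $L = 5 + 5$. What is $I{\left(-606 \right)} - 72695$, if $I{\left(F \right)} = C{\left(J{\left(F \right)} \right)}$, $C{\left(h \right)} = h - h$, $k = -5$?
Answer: $-72695$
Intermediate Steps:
$L = 10$
$J{\left(j \right)} = \frac{10 + j}{-5 + j}$ ($J{\left(j \right)} = \frac{j + 10}{j - 5} = \frac{10 + j}{-5 + j}$)
$C{\left(h \right)} = 0$
$I{\left(F \right)} = 0$
$I{\left(-606 \right)} - 72695 = 0 - 72695 = -72695$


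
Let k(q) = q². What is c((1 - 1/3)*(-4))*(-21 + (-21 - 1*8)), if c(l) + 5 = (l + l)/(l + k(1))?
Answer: 90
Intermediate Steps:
c(l) = -5 + 2*l/(1 + l) (c(l) = -5 + (l + l)/(l + 1²) = -5 + (2*l)/(l + 1) = -5 + (2*l)/(1 + l) = -5 + 2*l/(1 + l))
c((1 - 1/3)*(-4))*(-21 + (-21 - 1*8)) = ((-5 - 3*(1 - 1/3)*(-4))/(1 + (1 - 1/3)*(-4)))*(-21 + (-21 - 1*8)) = ((-5 - 3*(1 - 1*⅓)*(-4))/(1 + (1 - 1*⅓)*(-4)))*(-21 + (-21 - 8)) = ((-5 - 3*(1 - ⅓)*(-4))/(1 + (1 - ⅓)*(-4)))*(-21 - 29) = ((-5 - 2*(-4))/(1 + (⅔)*(-4)))*(-50) = ((-5 - 3*(-8/3))/(1 - 8/3))*(-50) = ((-5 + 8)/(-5/3))*(-50) = -⅗*3*(-50) = -9/5*(-50) = 90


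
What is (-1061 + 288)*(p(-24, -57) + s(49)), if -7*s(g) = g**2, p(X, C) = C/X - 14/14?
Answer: 2112609/8 ≈ 2.6408e+5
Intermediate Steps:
p(X, C) = -1 + C/X (p(X, C) = C/X - 14*1/14 = C/X - 1 = -1 + C/X)
s(g) = -g**2/7
(-1061 + 288)*(p(-24, -57) + s(49)) = (-1061 + 288)*((-57 - 1*(-24))/(-24) - 1/7*49**2) = -773*(-(-57 + 24)/24 - 1/7*2401) = -773*(-1/24*(-33) - 343) = -773*(11/8 - 343) = -773*(-2733/8) = 2112609/8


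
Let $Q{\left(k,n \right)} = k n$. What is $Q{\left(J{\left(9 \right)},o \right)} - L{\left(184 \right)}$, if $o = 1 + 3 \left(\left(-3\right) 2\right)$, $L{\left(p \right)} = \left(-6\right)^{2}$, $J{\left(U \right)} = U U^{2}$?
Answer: $-12429$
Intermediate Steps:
$J{\left(U \right)} = U^{3}$
$L{\left(p \right)} = 36$
$o = -17$ ($o = 1 + 3 \left(-6\right) = 1 - 18 = -17$)
$Q{\left(J{\left(9 \right)},o \right)} - L{\left(184 \right)} = 9^{3} \left(-17\right) - 36 = 729 \left(-17\right) - 36 = -12393 - 36 = -12429$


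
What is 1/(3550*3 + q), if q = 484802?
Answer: 1/495452 ≈ 2.0184e-6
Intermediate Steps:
1/(3550*3 + q) = 1/(3550*3 + 484802) = 1/(10650 + 484802) = 1/495452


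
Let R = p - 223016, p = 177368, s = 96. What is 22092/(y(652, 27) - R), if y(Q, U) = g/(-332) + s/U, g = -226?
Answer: 33005448/68204441 ≈ 0.48392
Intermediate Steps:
R = -45648 (R = 177368 - 223016 = -45648)
y(Q, U) = 113/166 + 96/U (y(Q, U) = -226/(-332) + 96/U = -226*(-1/332) + 96/U = 113/166 + 96/U)
22092/(y(652, 27) - R) = 22092/((113/166 + 96/27) - 1*(-45648)) = 22092/((113/166 + 96*(1/27)) + 45648) = 22092/((113/166 + 32/9) + 45648) = 22092/(6329/1494 + 45648) = 22092/(68204441/1494) = 22092*(1494/68204441) = 33005448/68204441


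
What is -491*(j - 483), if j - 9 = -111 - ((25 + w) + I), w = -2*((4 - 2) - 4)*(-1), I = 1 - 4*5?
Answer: 288217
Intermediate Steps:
I = -19 (I = 1 - 20 = -19)
w = -4 (w = -2*(2 - 4)*(-1) = -2*(-2)*(-1) = 4*(-1) = -4)
j = -104 (j = 9 + (-111 - ((25 - 4) - 19)) = 9 + (-111 - (21 - 19)) = 9 + (-111 - 1*2) = 9 + (-111 - 2) = 9 - 113 = -104)
-491*(j - 483) = -491*(-104 - 483) = -491*(-587) = 288217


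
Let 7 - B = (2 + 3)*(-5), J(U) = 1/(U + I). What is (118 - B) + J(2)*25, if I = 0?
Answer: 197/2 ≈ 98.500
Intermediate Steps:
J(U) = 1/U (J(U) = 1/(U + 0) = 1/U)
B = 32 (B = 7 - (2 + 3)*(-5) = 7 - 5*(-5) = 7 - 1*(-25) = 7 + 25 = 32)
(118 - B) + J(2)*25 = (118 - 1*32) + 25/2 = (118 - 32) + (½)*25 = 86 + 25/2 = 197/2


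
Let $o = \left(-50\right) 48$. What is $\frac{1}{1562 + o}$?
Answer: $- \frac{1}{838} \approx -0.0011933$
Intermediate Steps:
$o = -2400$
$\frac{1}{1562 + o} = \frac{1}{1562 - 2400} = \frac{1}{-838} = - \frac{1}{838}$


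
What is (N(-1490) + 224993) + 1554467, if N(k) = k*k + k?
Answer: 3998070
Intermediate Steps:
N(k) = k + k² (N(k) = k² + k = k + k²)
(N(-1490) + 224993) + 1554467 = (-1490*(1 - 1490) + 224993) + 1554467 = (-1490*(-1489) + 224993) + 1554467 = (2218610 + 224993) + 1554467 = 2443603 + 1554467 = 3998070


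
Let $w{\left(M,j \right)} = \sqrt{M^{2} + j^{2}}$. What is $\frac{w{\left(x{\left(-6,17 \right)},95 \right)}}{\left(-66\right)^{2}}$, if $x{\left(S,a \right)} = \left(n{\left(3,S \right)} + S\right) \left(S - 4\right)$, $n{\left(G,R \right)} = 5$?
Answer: $\frac{5 \sqrt{365}}{4356} \approx 0.02193$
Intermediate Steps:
$x{\left(S,a \right)} = \left(-4 + S\right) \left(5 + S\right)$ ($x{\left(S,a \right)} = \left(5 + S\right) \left(S - 4\right) = \left(5 + S\right) \left(-4 + S\right) = \left(-4 + S\right) \left(5 + S\right)$)
$\frac{w{\left(x{\left(-6,17 \right)},95 \right)}}{\left(-66\right)^{2}} = \frac{\sqrt{\left(-20 - 6 + \left(-6\right)^{2}\right)^{2} + 95^{2}}}{\left(-66\right)^{2}} = \frac{\sqrt{\left(-20 - 6 + 36\right)^{2} + 9025}}{4356} = \sqrt{10^{2} + 9025} \cdot \frac{1}{4356} = \sqrt{100 + 9025} \cdot \frac{1}{4356} = \sqrt{9125} \cdot \frac{1}{4356} = 5 \sqrt{365} \cdot \frac{1}{4356} = \frac{5 \sqrt{365}}{4356}$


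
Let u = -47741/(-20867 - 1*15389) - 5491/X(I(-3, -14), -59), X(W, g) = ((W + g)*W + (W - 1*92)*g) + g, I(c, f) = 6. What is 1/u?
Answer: 15481312/2287071 ≈ 6.7691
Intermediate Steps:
X(W, g) = g + W*(W + g) + g*(-92 + W) (X(W, g) = (W*(W + g) + (W - 92)*g) + g = (W*(W + g) + (-92 + W)*g) + g = (W*(W + g) + g*(-92 + W)) + g = g + W*(W + g) + g*(-92 + W))
u = 2287071/15481312 (u = -47741/(-20867 - 1*15389) - 5491/(6² - 91*(-59) + 2*6*(-59)) = -47741/(-20867 - 15389) - 5491/(36 + 5369 - 708) = -47741/(-36256) - 5491/4697 = -47741*(-1/36256) - 5491*1/4697 = 47741/36256 - 5491/4697 = 2287071/15481312 ≈ 0.14773)
1/u = 1/(2287071/15481312) = 15481312/2287071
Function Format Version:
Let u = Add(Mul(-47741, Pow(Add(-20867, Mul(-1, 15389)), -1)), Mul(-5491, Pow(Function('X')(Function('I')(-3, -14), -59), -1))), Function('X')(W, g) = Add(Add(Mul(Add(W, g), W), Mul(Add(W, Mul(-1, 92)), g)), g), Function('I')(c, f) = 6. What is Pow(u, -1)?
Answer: Rational(15481312, 2287071) ≈ 6.7691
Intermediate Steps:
Function('X')(W, g) = Add(g, Mul(W, Add(W, g)), Mul(g, Add(-92, W))) (Function('X')(W, g) = Add(Add(Mul(W, Add(W, g)), Mul(Add(W, -92), g)), g) = Add(Add(Mul(W, Add(W, g)), Mul(Add(-92, W), g)), g) = Add(Add(Mul(W, Add(W, g)), Mul(g, Add(-92, W))), g) = Add(g, Mul(W, Add(W, g)), Mul(g, Add(-92, W))))
u = Rational(2287071, 15481312) (u = Add(Mul(-47741, Pow(Add(-20867, Mul(-1, 15389)), -1)), Mul(-5491, Pow(Add(Pow(6, 2), Mul(-91, -59), Mul(2, 6, -59)), -1))) = Add(Mul(-47741, Pow(Add(-20867, -15389), -1)), Mul(-5491, Pow(Add(36, 5369, -708), -1))) = Add(Mul(-47741, Pow(-36256, -1)), Mul(-5491, Pow(4697, -1))) = Add(Mul(-47741, Rational(-1, 36256)), Mul(-5491, Rational(1, 4697))) = Add(Rational(47741, 36256), Rational(-5491, 4697)) = Rational(2287071, 15481312) ≈ 0.14773)
Pow(u, -1) = Pow(Rational(2287071, 15481312), -1) = Rational(15481312, 2287071)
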